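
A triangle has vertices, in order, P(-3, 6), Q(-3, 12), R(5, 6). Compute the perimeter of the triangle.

24

|PQ| = √((0)² + (6)²) = √36 = 6
|QR| = √((8)² + (-6)²) = √100 = 10
|RP| = √((-8)² + (0)²) = √64 = 8
Perimeter = 6 + 10 + 8 = 24.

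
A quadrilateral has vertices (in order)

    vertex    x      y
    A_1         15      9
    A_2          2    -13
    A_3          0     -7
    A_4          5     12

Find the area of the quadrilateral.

Apply the shoelace (surveyor's) formula: 2A = Σ (x_i·y_{i+1} − x_{i+1}·y_i), indices taken mod 4.
A_1→A_2: (15)(-13) − (2)(9) = -213
A_2→A_3: (2)(-7) − (0)(-13) = -14
A_3→A_4: (0)(12) − (5)(-7) = 35
A_4→A_1: (5)(9) − (15)(12) = -135
Σ = -327
Area = |Σ|/2 = 163.5.

163.5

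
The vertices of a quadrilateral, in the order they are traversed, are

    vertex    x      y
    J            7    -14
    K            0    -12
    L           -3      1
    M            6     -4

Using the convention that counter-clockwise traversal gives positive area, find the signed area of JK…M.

-85

Σ = (-84) + (-36) + (6) + (-56) = -170
Signed area = Σ/2 = -85 (negative ⇒ clockwise traversal).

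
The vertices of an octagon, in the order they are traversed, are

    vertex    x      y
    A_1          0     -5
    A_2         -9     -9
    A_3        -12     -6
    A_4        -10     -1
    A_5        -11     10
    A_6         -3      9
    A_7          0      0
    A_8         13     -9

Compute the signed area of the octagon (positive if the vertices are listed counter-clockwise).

Apply Gauss's area formula: 2A = Σ (x_i·y_{i+1} − x_{i+1}·y_i), indices taken mod 8.
Σ = (-45) + (-54) + (-48) + (-111) + (-69) + (0) + (0) + (-65) = -392
Signed area = Σ/2 = -196 (negative ⇒ clockwise traversal).

-196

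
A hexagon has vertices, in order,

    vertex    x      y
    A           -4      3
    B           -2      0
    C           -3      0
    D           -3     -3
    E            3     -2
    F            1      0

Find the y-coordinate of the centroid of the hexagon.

Apply the surveyor's formula. First the cross-terms c_i = x_i·y_{i+1} − x_{i+1}·y_i:
  6, 0, 9, 15, 2, 3  ⇒  2A = 35, A = 17.5.
Then Σ (y_i + y_{i+1})·c_i = -79, so ȳ = -79 / (6·17.5) = -79/105.

-79/105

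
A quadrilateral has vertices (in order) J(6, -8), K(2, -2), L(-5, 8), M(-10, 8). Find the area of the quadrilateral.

Σ = (4) + (6) + (40) + (32) = 82
Area = |Σ|/2 = 41.

41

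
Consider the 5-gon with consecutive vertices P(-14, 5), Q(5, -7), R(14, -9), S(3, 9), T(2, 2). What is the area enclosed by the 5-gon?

Apply Gauss's area formula: 2A = Σ (x_i·y_{i+1} − x_{i+1}·y_i), indices taken mod 5.
P→Q: (-14)(-7) − (5)(5) = 73
Q→R: (5)(-9) − (14)(-7) = 53
R→S: (14)(9) − (3)(-9) = 153
S→T: (3)(2) − (2)(9) = -12
T→P: (2)(5) − (-14)(2) = 38
Σ = 305
Area = |Σ|/2 = 152.5.

152.5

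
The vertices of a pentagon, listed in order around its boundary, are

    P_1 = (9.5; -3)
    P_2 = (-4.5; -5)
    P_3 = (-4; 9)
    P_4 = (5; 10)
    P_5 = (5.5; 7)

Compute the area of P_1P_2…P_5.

154.75

P_1→P_2: (9.5)(-5) − (-4.5)(-3) = -61
P_2→P_3: (-4.5)(9) − (-4)(-5) = -60.5
P_3→P_4: (-4)(10) − (5)(9) = -85
P_4→P_5: (5)(7) − (5.5)(10) = -20
P_5→P_1: (5.5)(-3) − (9.5)(7) = -83
Σ = -309.5
Area = |Σ|/2 = 154.75.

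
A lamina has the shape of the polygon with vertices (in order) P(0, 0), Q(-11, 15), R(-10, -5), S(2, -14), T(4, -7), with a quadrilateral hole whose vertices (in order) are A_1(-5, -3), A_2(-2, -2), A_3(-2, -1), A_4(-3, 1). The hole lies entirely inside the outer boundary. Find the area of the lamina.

193

Outer boundary:
Apply the shoelace formula: 2A = Σ (x_i·y_{i+1} − x_{i+1}·y_i), indices taken mod 5.
Σ = (0) + (205) + (150) + (42) + (0) = 397
Area = |Σ|/2 = 198.5.
Hole:
Apply the surveyor's formula: 2A = Σ (x_i·y_{i+1} − x_{i+1}·y_i), indices taken mod 4.
Σ = (4) + (-2) + (-5) + (14) = 11
Area = |Σ|/2 = 5.5.
Net area = 198.5 − 5.5 = 193.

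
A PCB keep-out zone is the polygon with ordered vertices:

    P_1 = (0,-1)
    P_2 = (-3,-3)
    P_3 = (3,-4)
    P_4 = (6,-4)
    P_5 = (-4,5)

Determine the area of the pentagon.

Σ = (-3) + (21) + (12) + (14) + (4) = 48
Area = |Σ|/2 = 24.

24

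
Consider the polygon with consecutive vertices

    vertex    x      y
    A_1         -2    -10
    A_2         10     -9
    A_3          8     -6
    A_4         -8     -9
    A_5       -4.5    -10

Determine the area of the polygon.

Apply the shoelace (surveyor's) formula: 2A = Σ (x_i·y_{i+1} − x_{i+1}·y_i), indices taken mod 5.
Σ = (118) + (12) + (-120) + (39.5) + (25) = 74.5
Area = |Σ|/2 = 37.25.

37.25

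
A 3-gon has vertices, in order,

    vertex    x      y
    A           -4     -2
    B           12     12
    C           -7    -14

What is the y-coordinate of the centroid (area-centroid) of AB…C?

Apply Gauss's area formula. First the cross-terms c_i = x_i·y_{i+1} − x_{i+1}·y_i:
  -24, -84, -42  ⇒  2A = -150, A = -75.
Then Σ (y_i + y_{i+1})·c_i = 600, so ȳ = 600 / (6·(-75)) = -4/3.

-4/3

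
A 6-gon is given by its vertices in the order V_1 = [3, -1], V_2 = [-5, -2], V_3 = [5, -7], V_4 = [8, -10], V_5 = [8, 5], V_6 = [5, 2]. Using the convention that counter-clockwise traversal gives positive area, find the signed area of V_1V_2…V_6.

70

Σ = (-11) + (45) + (6) + (120) + (-9) + (-11) = 140
Signed area = Σ/2 = 70 (positive ⇒ counter-clockwise traversal).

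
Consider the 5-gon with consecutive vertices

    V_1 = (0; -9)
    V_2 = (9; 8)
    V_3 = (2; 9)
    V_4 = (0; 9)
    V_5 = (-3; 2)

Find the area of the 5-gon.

109

Apply the shoelace (surveyor's) formula: 2A = Σ (x_i·y_{i+1} − x_{i+1}·y_i), indices taken mod 5.
V_1→V_2: (0)(8) − (9)(-9) = 81
V_2→V_3: (9)(9) − (2)(8) = 65
V_3→V_4: (2)(9) − (0)(9) = 18
V_4→V_5: (0)(2) − (-3)(9) = 27
V_5→V_1: (-3)(-9) − (0)(2) = 27
Σ = 218
Area = |Σ|/2 = 109.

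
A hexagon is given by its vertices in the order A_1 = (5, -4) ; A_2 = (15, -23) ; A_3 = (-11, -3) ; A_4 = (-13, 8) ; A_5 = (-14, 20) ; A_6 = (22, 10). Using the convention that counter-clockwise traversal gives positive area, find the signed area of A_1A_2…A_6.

-673

Cross-terms: -55, -298, -127, -148, -580, -138  ⇒  Σ = -1346
Signed area = Σ/2 = -673 (negative ⇒ clockwise traversal).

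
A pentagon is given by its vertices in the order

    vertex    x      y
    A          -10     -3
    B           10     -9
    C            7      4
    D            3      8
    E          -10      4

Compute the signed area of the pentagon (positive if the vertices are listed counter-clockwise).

Apply the shoelace formula: 2A = Σ (x_i·y_{i+1} − x_{i+1}·y_i), indices taken mod 5.
Σ = (120) + (103) + (44) + (92) + (70) = 429
Signed area = Σ/2 = 214.5 (positive ⇒ counter-clockwise traversal).

214.5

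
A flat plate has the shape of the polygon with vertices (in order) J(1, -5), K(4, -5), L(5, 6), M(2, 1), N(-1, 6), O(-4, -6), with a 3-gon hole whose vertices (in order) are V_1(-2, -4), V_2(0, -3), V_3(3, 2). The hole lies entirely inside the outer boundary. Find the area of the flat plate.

59.5

Outer boundary:
Apply the surveyor's formula: 2A = Σ (x_i·y_{i+1} − x_{i+1}·y_i), indices taken mod 6.
Cross-terms: 15, 49, -7, 13, 30, 26  ⇒  Σ = 126
Area = |Σ|/2 = 63.
Hole:
Apply the shoelace (surveyor's) formula: 2A = Σ (x_i·y_{i+1} − x_{i+1}·y_i), indices taken mod 3.
Σ = (6) + (9) + (-8) = 7
Area = |Σ|/2 = 3.5.
Net area = 63 − 3.5 = 59.5.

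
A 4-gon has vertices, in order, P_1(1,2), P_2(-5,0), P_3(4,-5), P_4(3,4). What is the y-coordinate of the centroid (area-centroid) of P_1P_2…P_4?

-31/51

Apply the surveyor's formula. First the cross-terms c_i = x_i·y_{i+1} − x_{i+1}·y_i:
  10, 25, 31, 2  ⇒  2A = 68, A = 34.
Then Σ (y_i + y_{i+1})·c_i = -124, so ȳ = -124 / (6·34) = -31/51.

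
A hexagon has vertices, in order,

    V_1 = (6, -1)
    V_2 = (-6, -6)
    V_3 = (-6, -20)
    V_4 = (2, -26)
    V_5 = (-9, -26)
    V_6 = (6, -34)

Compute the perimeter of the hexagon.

|V_1V_2| = √((-12)² + (-5)²) = √169 = 13
|V_2V_3| = √((0)² + (-14)²) = √196 = 14
|V_3V_4| = √((8)² + (-6)²) = √100 = 10
|V_4V_5| = √((-11)² + (0)²) = √121 = 11
|V_5V_6| = √((15)² + (-8)²) = √289 = 17
|V_6V_1| = √((0)² + (33)²) = √1089 = 33
Perimeter = 13 + 14 + 10 + 11 + 17 + 33 = 98.

98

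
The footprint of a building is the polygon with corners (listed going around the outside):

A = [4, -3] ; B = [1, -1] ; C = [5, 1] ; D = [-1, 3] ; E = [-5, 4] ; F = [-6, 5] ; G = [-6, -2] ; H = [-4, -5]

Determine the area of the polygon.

A→B: (4)(-1) − (1)(-3) = -1
B→C: (1)(1) − (5)(-1) = 6
C→D: (5)(3) − (-1)(1) = 16
D→E: (-1)(4) − (-5)(3) = 11
E→F: (-5)(5) − (-6)(4) = -1
F→G: (-6)(-2) − (-6)(5) = 42
G→H: (-6)(-5) − (-4)(-2) = 22
H→A: (-4)(-3) − (4)(-5) = 32
Σ = 127
Area = |Σ|/2 = 63.5.

63.5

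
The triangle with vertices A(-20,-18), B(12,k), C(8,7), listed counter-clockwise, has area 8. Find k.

Write out the shoelace sum; only the two edges meeting at B involve k:
2·Area = [((-20)·k − 12·(-18)) + (12·7 − 8·k)] + -4
       = -28·k + 296 = 16
⇒ k = 10.

10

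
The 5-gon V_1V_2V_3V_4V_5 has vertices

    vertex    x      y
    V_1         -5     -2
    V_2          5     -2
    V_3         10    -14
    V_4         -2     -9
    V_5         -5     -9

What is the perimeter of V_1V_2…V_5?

|V_1V_2| = √((10)² + (0)²) = √100 = 10
|V_2V_3| = √((5)² + (-12)²) = √169 = 13
|V_3V_4| = √((-12)² + (5)²) = √169 = 13
|V_4V_5| = √((-3)² + (0)²) = √9 = 3
|V_5V_1| = √((0)² + (7)²) = √49 = 7
Perimeter = 10 + 13 + 13 + 3 + 7 = 46.

46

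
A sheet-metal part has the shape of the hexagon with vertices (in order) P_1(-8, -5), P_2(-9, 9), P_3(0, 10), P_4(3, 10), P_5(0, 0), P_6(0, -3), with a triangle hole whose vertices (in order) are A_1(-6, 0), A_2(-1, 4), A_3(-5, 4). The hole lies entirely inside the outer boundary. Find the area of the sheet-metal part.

Outer boundary:
Apply the shoelace formula: 2A = Σ (x_i·y_{i+1} − x_{i+1}·y_i), indices taken mod 6.
Σ = (-117) + (-90) + (-30) + (0) + (0) + (-24) = -261
Area = |Σ|/2 = 130.5.
Hole:
Apply the shoelace (surveyor's) formula: 2A = Σ (x_i·y_{i+1} − x_{i+1}·y_i), indices taken mod 3.
Cross-terms: -24, 16, 24  ⇒  Σ = 16
Area = |Σ|/2 = 8.
Net area = 130.5 − 8 = 122.5.

122.5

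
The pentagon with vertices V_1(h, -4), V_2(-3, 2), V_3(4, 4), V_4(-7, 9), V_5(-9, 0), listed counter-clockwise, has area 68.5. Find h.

-6

Write out the shoelace sum; only the two edges meeting at V_1 involve h:
2·Area = [((-9)·(-4) − h·0) + (h·2 − (-3)·(-4))] + 125
       = 2·h + 149 = 137
⇒ h = -6.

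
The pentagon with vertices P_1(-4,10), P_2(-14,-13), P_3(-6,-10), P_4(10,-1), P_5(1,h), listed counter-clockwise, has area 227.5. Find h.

The doubled signed area Σ (x_i y_{i+1} − x_{i+1} y_i) is linear in h.
With h=0 it equals 371; the coefficient of h is 14 (from the two edges through P_5).
So 14·h + 371 = 2·227.5 = 455 ⇒ h = 6.

6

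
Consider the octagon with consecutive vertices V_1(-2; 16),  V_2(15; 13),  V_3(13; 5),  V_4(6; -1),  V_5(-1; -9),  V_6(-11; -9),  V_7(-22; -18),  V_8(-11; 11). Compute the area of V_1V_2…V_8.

571

Σ = (-266) + (-94) + (-43) + (-55) + (-90) + (0) + (-440) + (-154) = -1142
Area = |Σ|/2 = 571.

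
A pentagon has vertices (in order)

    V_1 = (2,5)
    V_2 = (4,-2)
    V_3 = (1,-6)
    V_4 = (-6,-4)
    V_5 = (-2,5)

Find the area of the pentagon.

Apply Gauss's area formula: 2A = Σ (x_i·y_{i+1} − x_{i+1}·y_i), indices taken mod 5.
V_1→V_2: (2)(-2) − (4)(5) = -24
V_2→V_3: (4)(-6) − (1)(-2) = -22
V_3→V_4: (1)(-4) − (-6)(-6) = -40
V_4→V_5: (-6)(5) − (-2)(-4) = -38
V_5→V_1: (-2)(5) − (2)(5) = -20
Σ = -144
Area = |Σ|/2 = 72.

72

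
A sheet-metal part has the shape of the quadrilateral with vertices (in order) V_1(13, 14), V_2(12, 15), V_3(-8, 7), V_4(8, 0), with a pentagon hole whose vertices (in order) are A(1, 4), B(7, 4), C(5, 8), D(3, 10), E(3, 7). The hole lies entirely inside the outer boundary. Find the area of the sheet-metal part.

Outer boundary:
Apply the surveyor's formula: 2A = Σ (x_i·y_{i+1} − x_{i+1}·y_i), indices taken mod 4.
Σ = (27) + (204) + (-56) + (112) = 287
Area = |Σ|/2 = 143.5.
Hole:
Σ = (-24) + (36) + (26) + (-9) + (5) = 34
Area = |Σ|/2 = 17.
Net area = 143.5 − 17 = 126.5.

126.5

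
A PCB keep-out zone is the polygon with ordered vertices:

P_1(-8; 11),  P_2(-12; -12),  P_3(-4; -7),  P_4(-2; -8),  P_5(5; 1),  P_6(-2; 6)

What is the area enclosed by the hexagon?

Cross-terms: 228, 36, 18, 38, 32, 26  ⇒  Σ = 378
Area = |Σ|/2 = 189.

189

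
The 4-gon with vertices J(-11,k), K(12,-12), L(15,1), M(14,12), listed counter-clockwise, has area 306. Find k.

-5

Write out the shoelace sum; only the two edges meeting at J involve k:
2·Area = [(14·k − (-11)·12) + ((-11)·(-12) − 12·k)] + 358
       = 2·k + 622 = 612
⇒ k = -5.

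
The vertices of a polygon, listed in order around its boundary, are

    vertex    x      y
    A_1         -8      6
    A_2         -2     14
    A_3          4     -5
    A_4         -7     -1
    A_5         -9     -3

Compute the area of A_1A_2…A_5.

125.5

Apply the shoelace (surveyor's) formula: 2A = Σ (x_i·y_{i+1} − x_{i+1}·y_i), indices taken mod 5.
A_1→A_2: (-8)(14) − (-2)(6) = -100
A_2→A_3: (-2)(-5) − (4)(14) = -46
A_3→A_4: (4)(-1) − (-7)(-5) = -39
A_4→A_5: (-7)(-3) − (-9)(-1) = 12
A_5→A_1: (-9)(6) − (-8)(-3) = -78
Σ = -251
Area = |Σ|/2 = 125.5.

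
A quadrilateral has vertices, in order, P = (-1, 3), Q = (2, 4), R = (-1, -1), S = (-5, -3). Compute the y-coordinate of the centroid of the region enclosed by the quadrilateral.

Apply the surveyor's formula. First the cross-terms c_i = x_i·y_{i+1} − x_{i+1}·y_i:
  -10, 2, -2, -18  ⇒  2A = -28, A = -14.
Then Σ (y_i + y_{i+1})·c_i = -56, so ȳ = -56 / (6·(-14)) = 2/3.

2/3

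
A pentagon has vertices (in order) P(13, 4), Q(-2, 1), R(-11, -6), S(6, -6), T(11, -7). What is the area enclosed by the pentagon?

P→Q: (13)(1) − (-2)(4) = 21
Q→R: (-2)(-6) − (-11)(1) = 23
R→S: (-11)(-6) − (6)(-6) = 102
S→T: (6)(-7) − (11)(-6) = 24
T→P: (11)(4) − (13)(-7) = 135
Σ = 305
Area = |Σ|/2 = 152.5.

152.5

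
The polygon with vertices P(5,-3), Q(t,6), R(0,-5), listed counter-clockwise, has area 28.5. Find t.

-1

Write out the shoelace sum; only the two edges meeting at Q involve t:
2·Area = [(5·6 − t·(-3)) + (t·(-5) − 0·6)] + 25
       = -2·t + 55 = 57
⇒ t = -1.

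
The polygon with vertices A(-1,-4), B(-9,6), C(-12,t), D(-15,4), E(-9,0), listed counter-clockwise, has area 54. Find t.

9

Write out the shoelace sum; only the two edges meeting at C involve t:
2·Area = [((-9)·t − (-12)·6) + ((-12)·4 − (-15)·t)] + 30
       = 6·t + 54 = 108
⇒ t = 9.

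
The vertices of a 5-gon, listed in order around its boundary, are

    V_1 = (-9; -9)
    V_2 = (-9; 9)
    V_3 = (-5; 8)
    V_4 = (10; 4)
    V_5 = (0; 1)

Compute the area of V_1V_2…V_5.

Σ = (-162) + (-27) + (-100) + (10) + (9) = -270
Area = |Σ|/2 = 135.

135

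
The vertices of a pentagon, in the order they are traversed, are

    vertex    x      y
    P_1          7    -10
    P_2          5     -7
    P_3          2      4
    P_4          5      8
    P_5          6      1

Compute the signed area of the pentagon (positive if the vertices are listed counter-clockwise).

Apply Gauss's area formula: 2A = Σ (x_i·y_{i+1} − x_{i+1}·y_i), indices taken mod 5.
Σ = (1) + (34) + (-4) + (-43) + (-67) = -79
Signed area = Σ/2 = -39.5 (negative ⇒ clockwise traversal).

-39.5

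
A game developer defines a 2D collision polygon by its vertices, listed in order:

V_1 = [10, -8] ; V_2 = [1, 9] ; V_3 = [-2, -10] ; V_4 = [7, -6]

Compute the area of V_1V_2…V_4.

96

Apply Gauss's area formula: 2A = Σ (x_i·y_{i+1} − x_{i+1}·y_i), indices taken mod 4.
Cross-terms: 98, 8, 82, 4  ⇒  Σ = 192
Area = |Σ|/2 = 96.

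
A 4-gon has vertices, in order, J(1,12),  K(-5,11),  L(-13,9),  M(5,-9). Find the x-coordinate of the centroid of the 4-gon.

Apply the surveyor's formula. First the cross-terms c_i = x_i·y_{i+1} − x_{i+1}·y_i:
  71, 98, 72, 69  ⇒  2A = 310, A = 155.
Then Σ (x_i + x_{i+1})·c_i = -2210, so x̄ = -2210 / (6·155) = -221/93.

-221/93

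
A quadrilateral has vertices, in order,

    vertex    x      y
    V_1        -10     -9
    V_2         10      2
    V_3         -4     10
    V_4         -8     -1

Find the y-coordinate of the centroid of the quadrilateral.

Apply Gauss's area formula. First the cross-terms c_i = x_i·y_{i+1} − x_{i+1}·y_i:
  70, 108, 84, 62  ⇒  2A = 324, A = 162.
Then Σ (y_i + y_{i+1})·c_i = 942, so ȳ = 942 / (6·162) = 157/162.

157/162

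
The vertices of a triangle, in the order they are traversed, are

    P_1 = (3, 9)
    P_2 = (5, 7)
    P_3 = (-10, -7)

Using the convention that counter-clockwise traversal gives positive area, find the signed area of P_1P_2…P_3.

Apply the shoelace (surveyor's) formula: 2A = Σ (x_i·y_{i+1} − x_{i+1}·y_i), indices taken mod 3.
Σ = (-24) + (35) + (-69) = -58
Signed area = Σ/2 = -29 (negative ⇒ clockwise traversal).

-29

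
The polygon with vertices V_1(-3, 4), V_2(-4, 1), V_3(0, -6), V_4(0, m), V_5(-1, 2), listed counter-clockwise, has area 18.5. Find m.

The doubled signed area Σ (x_i y_{i+1} − x_{i+1} y_i) is linear in m.
With m=0 it equals 39; the coefficient of m is 1 (from the two edges through V_4).
So 1·m + 39 = 2·18.5 = 37 ⇒ m = -2.

-2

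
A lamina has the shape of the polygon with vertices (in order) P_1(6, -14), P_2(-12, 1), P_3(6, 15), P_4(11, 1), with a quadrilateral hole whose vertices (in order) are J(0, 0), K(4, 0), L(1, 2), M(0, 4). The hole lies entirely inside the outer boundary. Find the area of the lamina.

Outer boundary:
Apply the shoelace formula: 2A = Σ (x_i·y_{i+1} − x_{i+1}·y_i), indices taken mod 4.
P_1→P_2: (6)(1) − (-12)(-14) = -162
P_2→P_3: (-12)(15) − (6)(1) = -186
P_3→P_4: (6)(1) − (11)(15) = -159
P_4→P_1: (11)(-14) − (6)(1) = -160
Σ = -667
Area = |Σ|/2 = 333.5.
Hole:
Apply the shoelace formula: 2A = Σ (x_i·y_{i+1} − x_{i+1}·y_i), indices taken mod 4.
Σ = (0) + (8) + (4) + (0) = 12
Area = |Σ|/2 = 6.
Net area = 333.5 − 6 = 327.5.

327.5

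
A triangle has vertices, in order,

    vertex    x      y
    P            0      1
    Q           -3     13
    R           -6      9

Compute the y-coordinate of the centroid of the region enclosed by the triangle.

Apply the shoelace (surveyor's) formula. First the cross-terms c_i = x_i·y_{i+1} − x_{i+1}·y_i:
  3, 51, -6  ⇒  2A = 48, A = 24.
Then Σ (y_i + y_{i+1})·c_i = 1104, so ȳ = 1104 / (6·24) = 23/3.

23/3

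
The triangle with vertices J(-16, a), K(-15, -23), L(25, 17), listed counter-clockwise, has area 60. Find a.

Write out the shoelace sum; only the two edges meeting at J involve a:
2·Area = [(25·a − (-16)·17) + ((-16)·(-23) − (-15)·a)] + 320
       = 40·a + 960 = 120
⇒ a = -21.

-21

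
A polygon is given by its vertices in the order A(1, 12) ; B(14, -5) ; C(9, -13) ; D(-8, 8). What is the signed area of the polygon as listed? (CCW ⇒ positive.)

-223

Apply Gauss's area formula: 2A = Σ (x_i·y_{i+1} − x_{i+1}·y_i), indices taken mod 4.
Σ = (-173) + (-137) + (-32) + (-104) = -446
Signed area = Σ/2 = -223 (negative ⇒ clockwise traversal).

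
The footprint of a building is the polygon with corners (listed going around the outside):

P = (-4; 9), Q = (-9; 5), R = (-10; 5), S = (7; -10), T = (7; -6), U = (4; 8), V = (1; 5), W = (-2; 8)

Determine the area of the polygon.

141.5

Σ = (61) + (5) + (65) + (28) + (80) + (12) + (18) + (14) = 283
Area = |Σ|/2 = 141.5.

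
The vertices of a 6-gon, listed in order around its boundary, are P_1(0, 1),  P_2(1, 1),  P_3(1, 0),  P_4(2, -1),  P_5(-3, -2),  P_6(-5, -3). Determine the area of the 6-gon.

8

Σ = (-1) + (-1) + (-1) + (-7) + (-1) + (-5) = -16
Area = |Σ|/2 = 8.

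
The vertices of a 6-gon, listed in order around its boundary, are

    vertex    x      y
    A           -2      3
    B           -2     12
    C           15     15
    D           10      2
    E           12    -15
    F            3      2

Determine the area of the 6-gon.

Apply the shoelace formula: 2A = Σ (x_i·y_{i+1} − x_{i+1}·y_i), indices taken mod 6.
A→B: (-2)(12) − (-2)(3) = -18
B→C: (-2)(15) − (15)(12) = -210
C→D: (15)(2) − (10)(15) = -120
D→E: (10)(-15) − (12)(2) = -174
E→F: (12)(2) − (3)(-15) = 69
F→A: (3)(3) − (-2)(2) = 13
Σ = -440
Area = |Σ|/2 = 220.

220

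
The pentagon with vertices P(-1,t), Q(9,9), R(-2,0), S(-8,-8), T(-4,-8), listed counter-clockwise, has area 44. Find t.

-3

The doubled signed area Σ (x_i y_{i+1} − x_{i+1} y_i) is linear in t.
With t=0 it equals 49; the coefficient of t is -13 (from the two edges through P).
So -13·t + 49 = 2·44 = 88 ⇒ t = -3.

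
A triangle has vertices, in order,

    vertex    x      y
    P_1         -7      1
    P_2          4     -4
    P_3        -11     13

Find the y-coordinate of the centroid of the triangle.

10/3

Apply the shoelace formula. First the cross-terms c_i = x_i·y_{i+1} − x_{i+1}·y_i:
  24, 8, 80  ⇒  2A = 112, A = 56.
Then Σ (y_i + y_{i+1})·c_i = 1120, so ȳ = 1120 / (6·56) = 10/3.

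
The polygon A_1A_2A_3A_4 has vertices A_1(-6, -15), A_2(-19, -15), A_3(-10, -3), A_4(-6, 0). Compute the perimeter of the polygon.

|A_1A_2| = √((-13)² + (0)²) = √169 = 13
|A_2A_3| = √((9)² + (12)²) = √225 = 15
|A_3A_4| = √((4)² + (3)²) = √25 = 5
|A_4A_1| = √((0)² + (-15)²) = √225 = 15
Perimeter = 13 + 15 + 5 + 15 = 48.

48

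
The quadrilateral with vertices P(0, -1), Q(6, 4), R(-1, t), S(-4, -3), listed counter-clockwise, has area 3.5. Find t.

The doubled signed area Σ (x_i y_{i+1} − x_{i+1} y_i) is linear in t.
With t=0 it equals 17; the coefficient of t is 10 (from the two edges through R).
So 10·t + 17 = 2·3.5 = 7 ⇒ t = -1.

-1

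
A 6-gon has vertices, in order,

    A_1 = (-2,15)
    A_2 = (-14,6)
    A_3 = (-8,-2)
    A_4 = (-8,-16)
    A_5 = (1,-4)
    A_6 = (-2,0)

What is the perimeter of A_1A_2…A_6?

|A_1A_2| = √((-12)² + (-9)²) = √225 = 15
|A_2A_3| = √((6)² + (-8)²) = √100 = 10
|A_3A_4| = √((0)² + (-14)²) = √196 = 14
|A_4A_5| = √((9)² + (12)²) = √225 = 15
|A_5A_6| = √((-3)² + (4)²) = √25 = 5
|A_6A_1| = √((0)² + (15)²) = √225 = 15
Perimeter = 15 + 10 + 14 + 15 + 5 + 15 = 74.

74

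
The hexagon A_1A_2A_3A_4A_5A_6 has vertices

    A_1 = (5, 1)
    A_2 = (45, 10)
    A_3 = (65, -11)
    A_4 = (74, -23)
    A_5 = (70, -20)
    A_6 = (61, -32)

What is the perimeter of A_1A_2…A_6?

|A_1A_2| = √((40)² + (9)²) = √1681 = 41
|A_2A_3| = √((20)² + (-21)²) = √841 = 29
|A_3A_4| = √((9)² + (-12)²) = √225 = 15
|A_4A_5| = √((-4)² + (3)²) = √25 = 5
|A_5A_6| = √((-9)² + (-12)²) = √225 = 15
|A_6A_1| = √((-56)² + (33)²) = √4225 = 65
Perimeter = 41 + 29 + 15 + 5 + 15 + 65 = 170.

170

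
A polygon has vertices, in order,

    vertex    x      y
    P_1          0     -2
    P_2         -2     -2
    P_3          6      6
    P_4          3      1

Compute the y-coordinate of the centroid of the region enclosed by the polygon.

Apply the surveyor's formula. First the cross-terms c_i = x_i·y_{i+1} − x_{i+1}·y_i:
  -4, 0, -12, -6  ⇒  2A = -22, A = -11.
Then Σ (y_i + y_{i+1})·c_i = -62, so ȳ = -62 / (6·(-11)) = 31/33.

31/33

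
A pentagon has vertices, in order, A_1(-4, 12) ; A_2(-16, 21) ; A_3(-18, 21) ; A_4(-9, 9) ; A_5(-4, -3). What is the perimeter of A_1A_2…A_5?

60

|A_1A_2| = √((-12)² + (9)²) = √225 = 15
|A_2A_3| = √((-2)² + (0)²) = √4 = 2
|A_3A_4| = √((9)² + (-12)²) = √225 = 15
|A_4A_5| = √((5)² + (-12)²) = √169 = 13
|A_5A_1| = √((0)² + (15)²) = √225 = 15
Perimeter = 15 + 2 + 15 + 13 + 15 = 60.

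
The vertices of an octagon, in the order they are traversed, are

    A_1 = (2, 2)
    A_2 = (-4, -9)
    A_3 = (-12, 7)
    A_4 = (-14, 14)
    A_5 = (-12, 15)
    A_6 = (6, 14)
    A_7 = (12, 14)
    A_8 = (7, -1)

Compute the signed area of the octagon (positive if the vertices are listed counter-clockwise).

-347

Apply the shoelace (surveyor's) formula: 2A = Σ (x_i·y_{i+1} − x_{i+1}·y_i), indices taken mod 8.
Cross-terms: -10, -136, -70, -42, -258, -84, -110, 16  ⇒  Σ = -694
Signed area = Σ/2 = -347 (negative ⇒ clockwise traversal).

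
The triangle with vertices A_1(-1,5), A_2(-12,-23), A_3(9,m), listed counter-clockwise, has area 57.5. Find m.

20

Write out the shoelace sum; only the two edges meeting at A_3 involve m:
2·Area = [((-12)·m − 9·(-23)) + (9·5 − (-1)·m)] + 83
       = -11·m + 335 = 115
⇒ m = 20.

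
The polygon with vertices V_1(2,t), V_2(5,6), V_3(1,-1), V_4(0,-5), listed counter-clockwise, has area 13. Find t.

Write out the shoelace sum; only the two edges meeting at V_1 involve t:
2·Area = [(0·t − 2·(-5)) + (2·6 − 5·t)] + -16
       = -5·t + 6 = 26
⇒ t = -4.

-4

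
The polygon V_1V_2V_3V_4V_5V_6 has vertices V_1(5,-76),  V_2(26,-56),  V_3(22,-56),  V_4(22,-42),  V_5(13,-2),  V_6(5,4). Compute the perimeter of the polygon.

|V_1V_2| = √((21)² + (20)²) = √841 = 29
|V_2V_3| = √((-4)² + (0)²) = √16 = 4
|V_3V_4| = √((0)² + (14)²) = √196 = 14
|V_4V_5| = √((-9)² + (40)²) = √1681 = 41
|V_5V_6| = √((-8)² + (6)²) = √100 = 10
|V_6V_1| = √((0)² + (-80)²) = √6400 = 80
Perimeter = 29 + 4 + 14 + 41 + 10 + 80 = 178.

178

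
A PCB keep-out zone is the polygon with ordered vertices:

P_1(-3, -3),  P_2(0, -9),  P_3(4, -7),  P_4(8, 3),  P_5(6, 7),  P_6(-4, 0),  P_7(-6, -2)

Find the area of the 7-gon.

108.5

Apply Gauss's area formula: 2A = Σ (x_i·y_{i+1} − x_{i+1}·y_i), indices taken mod 7.
P_1→P_2: (-3)(-9) − (0)(-3) = 27
P_2→P_3: (0)(-7) − (4)(-9) = 36
P_3→P_4: (4)(3) − (8)(-7) = 68
P_4→P_5: (8)(7) − (6)(3) = 38
P_5→P_6: (6)(0) − (-4)(7) = 28
P_6→P_7: (-4)(-2) − (-6)(0) = 8
P_7→P_1: (-6)(-3) − (-3)(-2) = 12
Σ = 217
Area = |Σ|/2 = 108.5.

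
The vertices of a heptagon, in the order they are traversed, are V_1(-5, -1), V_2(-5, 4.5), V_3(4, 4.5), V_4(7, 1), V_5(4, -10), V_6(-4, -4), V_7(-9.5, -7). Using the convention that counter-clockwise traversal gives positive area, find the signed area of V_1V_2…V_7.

Apply the surveyor's formula: 2A = Σ (x_i·y_{i+1} − x_{i+1}·y_i), indices taken mod 7.
V_1→V_2: (-5)(4.5) − (-5)(-1) = -27.5
V_2→V_3: (-5)(4.5) − (4)(4.5) = -40.5
V_3→V_4: (4)(1) − (7)(4.5) = -27.5
V_4→V_5: (7)(-10) − (4)(1) = -74
V_5→V_6: (4)(-4) − (-4)(-10) = -56
V_6→V_7: (-4)(-7) − (-9.5)(-4) = -10
V_7→V_1: (-9.5)(-1) − (-5)(-7) = -25.5
Σ = -261
Signed area = Σ/2 = -130.5 (negative ⇒ clockwise traversal).

-130.5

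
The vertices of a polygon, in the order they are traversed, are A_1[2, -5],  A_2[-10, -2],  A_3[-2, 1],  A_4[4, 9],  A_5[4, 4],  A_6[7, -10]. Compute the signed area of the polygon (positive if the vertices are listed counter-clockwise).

-96.5

A_1→A_2: (2)(-2) − (-10)(-5) = -54
A_2→A_3: (-10)(1) − (-2)(-2) = -14
A_3→A_4: (-2)(9) − (4)(1) = -22
A_4→A_5: (4)(4) − (4)(9) = -20
A_5→A_6: (4)(-10) − (7)(4) = -68
A_6→A_1: (7)(-5) − (2)(-10) = -15
Σ = -193
Signed area = Σ/2 = -96.5 (negative ⇒ clockwise traversal).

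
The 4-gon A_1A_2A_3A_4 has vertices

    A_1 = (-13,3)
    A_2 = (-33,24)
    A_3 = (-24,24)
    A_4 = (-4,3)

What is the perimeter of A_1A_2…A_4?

76

|A_1A_2| = √((-20)² + (21)²) = √841 = 29
|A_2A_3| = √((9)² + (0)²) = √81 = 9
|A_3A_4| = √((20)² + (-21)²) = √841 = 29
|A_4A_1| = √((-9)² + (0)²) = √81 = 9
Perimeter = 29 + 9 + 29 + 9 = 76.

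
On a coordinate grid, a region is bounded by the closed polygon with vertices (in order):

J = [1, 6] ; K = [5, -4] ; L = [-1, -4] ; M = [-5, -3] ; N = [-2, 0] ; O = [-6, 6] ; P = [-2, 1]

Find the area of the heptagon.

Cross-terms: -34, -24, -17, -6, -12, 6, -13  ⇒  Σ = -100
Area = |Σ|/2 = 50.

50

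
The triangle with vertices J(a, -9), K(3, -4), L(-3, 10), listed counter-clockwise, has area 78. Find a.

Write out the shoelace sum; only the two edges meeting at J involve a:
2·Area = [((-3)·(-9) − a·10) + (a·(-4) − 3·(-9))] + 18
       = -14·a + 72 = 156
⇒ a = -6.

-6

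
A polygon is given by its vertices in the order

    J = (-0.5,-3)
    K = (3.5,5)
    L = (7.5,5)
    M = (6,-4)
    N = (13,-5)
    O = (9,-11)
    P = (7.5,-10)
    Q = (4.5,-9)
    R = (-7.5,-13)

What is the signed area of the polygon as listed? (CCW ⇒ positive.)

Apply Gauss's area formula: 2A = Σ (x_i·y_{i+1} − x_{i+1}·y_i), indices taken mod 9.
J→K: (-0.5)(5) − (3.5)(-3) = 8
K→L: (3.5)(5) − (7.5)(5) = -20
L→M: (7.5)(-4) − (6)(5) = -60
M→N: (6)(-5) − (13)(-4) = 22
N→O: (13)(-11) − (9)(-5) = -98
O→P: (9)(-10) − (7.5)(-11) = -7.5
P→Q: (7.5)(-9) − (4.5)(-10) = -22.5
Q→R: (4.5)(-13) − (-7.5)(-9) = -126
R→J: (-7.5)(-3) − (-0.5)(-13) = 16
Σ = -288
Signed area = Σ/2 = -144 (negative ⇒ clockwise traversal).

-144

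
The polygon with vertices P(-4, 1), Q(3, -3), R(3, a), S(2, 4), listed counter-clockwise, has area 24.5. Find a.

1

Write out the shoelace sum; only the two edges meeting at R involve a:
2·Area = [(3·a − 3·(-3)) + (3·4 − 2·a)] + 27
       = 1·a + 48 = 49
⇒ a = 1.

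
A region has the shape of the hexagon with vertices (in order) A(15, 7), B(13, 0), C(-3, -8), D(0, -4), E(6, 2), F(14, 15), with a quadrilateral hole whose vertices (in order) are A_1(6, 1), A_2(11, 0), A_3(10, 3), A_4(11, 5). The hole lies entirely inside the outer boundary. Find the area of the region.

Outer boundary:
Apply the shoelace (surveyor's) formula: 2A = Σ (x_i·y_{i+1} − x_{i+1}·y_i), indices taken mod 6.
Σ = (-91) + (-104) + (12) + (24) + (62) + (-127) = -224
Area = |Σ|/2 = 112.
Hole:
Σ = (-11) + (33) + (17) + (-19) = 20
Area = |Σ|/2 = 10.
Net area = 112 − 10 = 102.

102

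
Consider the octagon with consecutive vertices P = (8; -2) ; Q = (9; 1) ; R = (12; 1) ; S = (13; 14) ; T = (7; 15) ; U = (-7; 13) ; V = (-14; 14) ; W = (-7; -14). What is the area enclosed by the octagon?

Σ = (26) + (-3) + (155) + (97) + (196) + (84) + (294) + (126) = 975
Area = |Σ|/2 = 487.5.

487.5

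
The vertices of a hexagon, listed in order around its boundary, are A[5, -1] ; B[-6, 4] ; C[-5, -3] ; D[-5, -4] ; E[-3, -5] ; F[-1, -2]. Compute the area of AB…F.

Σ = (14) + (38) + (5) + (13) + (1) + (11) = 82
Area = |Σ|/2 = 41.

41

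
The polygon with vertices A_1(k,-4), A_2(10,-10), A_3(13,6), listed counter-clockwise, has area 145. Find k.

-7

The doubled signed area Σ (x_i y_{i+1} − x_{i+1} y_i) is linear in k.
With k=0 it equals 178; the coefficient of k is -16 (from the two edges through A_1).
So -16·k + 178 = 2·145 = 290 ⇒ k = -7.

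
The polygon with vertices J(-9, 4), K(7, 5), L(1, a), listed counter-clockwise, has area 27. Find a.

8

Write out the shoelace sum; only the two edges meeting at L involve a:
2·Area = [(7·a − 1·5) + (1·4 − (-9)·a)] + -73
       = 16·a + -74 = 54
⇒ a = 8.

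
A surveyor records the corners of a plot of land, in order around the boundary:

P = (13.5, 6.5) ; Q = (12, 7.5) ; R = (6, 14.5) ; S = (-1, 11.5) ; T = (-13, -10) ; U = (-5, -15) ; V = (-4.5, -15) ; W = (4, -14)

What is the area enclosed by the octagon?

442.875

Σ = (23.25) + (129) + (83.5) + (159.5) + (145) + (7.5) + (123) + (215) = 885.75
Area = |Σ|/2 = 442.875.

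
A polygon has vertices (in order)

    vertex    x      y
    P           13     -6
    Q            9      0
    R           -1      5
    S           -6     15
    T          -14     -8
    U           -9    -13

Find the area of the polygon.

352.5

Σ = (54) + (45) + (15) + (258) + (110) + (223) = 705
Area = |Σ|/2 = 352.5.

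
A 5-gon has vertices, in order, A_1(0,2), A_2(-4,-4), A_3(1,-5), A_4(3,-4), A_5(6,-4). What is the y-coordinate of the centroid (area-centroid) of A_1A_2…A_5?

Apply the shoelace (surveyor's) formula. First the cross-terms c_i = x_i·y_{i+1} − x_{i+1}·y_i:
  8, 24, 11, 12, 12  ⇒  2A = 67, A = 33.5.
Then Σ (y_i + y_{i+1})·c_i = -451, so ȳ = -451 / (6·33.5) = -451/201.

-451/201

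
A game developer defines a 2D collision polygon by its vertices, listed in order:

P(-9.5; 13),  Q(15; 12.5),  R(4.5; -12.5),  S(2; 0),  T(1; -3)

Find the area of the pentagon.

Apply the shoelace formula: 2A = Σ (x_i·y_{i+1} − x_{i+1}·y_i), indices taken mod 5.
Cross-terms: -313.75, -243.75, 25, -6, -15.5  ⇒  Σ = -554
Area = |Σ|/2 = 277.

277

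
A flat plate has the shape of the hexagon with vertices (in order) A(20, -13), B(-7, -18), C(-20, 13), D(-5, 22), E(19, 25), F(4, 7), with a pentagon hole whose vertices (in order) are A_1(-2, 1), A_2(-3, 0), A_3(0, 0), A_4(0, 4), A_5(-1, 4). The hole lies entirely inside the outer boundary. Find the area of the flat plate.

Outer boundary:
Apply the surveyor's formula: 2A = Σ (x_i·y_{i+1} − x_{i+1}·y_i), indices taken mod 6.
Σ = (-451) + (-451) + (-375) + (-543) + (33) + (-192) = -1979
Area = |Σ|/2 = 989.5.
Hole:
Apply the shoelace (surveyor's) formula: 2A = Σ (x_i·y_{i+1} − x_{i+1}·y_i), indices taken mod 5.
Σ = (3) + (0) + (0) + (4) + (7) = 14
Area = |Σ|/2 = 7.
Net area = 989.5 − 7 = 982.5.

982.5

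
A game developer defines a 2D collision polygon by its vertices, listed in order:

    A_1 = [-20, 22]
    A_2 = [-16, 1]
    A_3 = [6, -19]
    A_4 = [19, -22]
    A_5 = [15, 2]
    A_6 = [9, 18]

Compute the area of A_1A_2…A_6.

1018.5

Σ = (332) + (298) + (229) + (368) + (252) + (558) = 2037
Area = |Σ|/2 = 1018.5.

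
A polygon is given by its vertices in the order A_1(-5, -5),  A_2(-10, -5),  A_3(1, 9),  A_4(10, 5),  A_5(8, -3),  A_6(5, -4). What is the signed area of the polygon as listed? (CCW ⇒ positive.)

-163.5

Apply the shoelace formula: 2A = Σ (x_i·y_{i+1} − x_{i+1}·y_i), indices taken mod 6.
Cross-terms: -25, -85, -85, -70, -17, -45  ⇒  Σ = -327
Signed area = Σ/2 = -163.5 (negative ⇒ clockwise traversal).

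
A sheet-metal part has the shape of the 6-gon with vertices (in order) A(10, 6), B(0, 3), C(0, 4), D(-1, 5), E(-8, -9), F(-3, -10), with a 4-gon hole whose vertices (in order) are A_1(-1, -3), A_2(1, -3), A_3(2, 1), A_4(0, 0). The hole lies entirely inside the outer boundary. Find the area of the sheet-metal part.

Outer boundary:
A→B: (10)(3) − (0)(6) = 30
B→C: (0)(4) − (0)(3) = 0
C→D: (0)(5) − (-1)(4) = 4
D→E: (-1)(-9) − (-8)(5) = 49
E→F: (-8)(-10) − (-3)(-9) = 53
F→A: (-3)(6) − (10)(-10) = 82
Σ = 218
Area = |Σ|/2 = 109.
Hole:
Apply Gauss's area formula: 2A = Σ (x_i·y_{i+1} − x_{i+1}·y_i), indices taken mod 4.
Cross-terms: 6, 7, 0, 0  ⇒  Σ = 13
Area = |Σ|/2 = 6.5.
Net area = 109 − 6.5 = 102.5.

102.5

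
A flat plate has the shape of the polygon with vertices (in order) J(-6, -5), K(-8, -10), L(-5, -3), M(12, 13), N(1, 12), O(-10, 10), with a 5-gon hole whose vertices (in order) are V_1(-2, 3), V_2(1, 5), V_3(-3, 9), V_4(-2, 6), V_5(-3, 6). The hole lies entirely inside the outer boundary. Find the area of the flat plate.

Outer boundary:
Apply the shoelace formula: 2A = Σ (x_i·y_{i+1} − x_{i+1}·y_i), indices taken mod 6.
Cross-terms: 20, -26, -29, 131, 130, 110  ⇒  Σ = 336
Area = |Σ|/2 = 168.
Hole:
Apply the shoelace (surveyor's) formula: 2A = Σ (x_i·y_{i+1} − x_{i+1}·y_i), indices taken mod 5.
Cross-terms: -13, 24, 0, 6, 3  ⇒  Σ = 20
Area = |Σ|/2 = 10.
Net area = 168 − 10 = 158.

158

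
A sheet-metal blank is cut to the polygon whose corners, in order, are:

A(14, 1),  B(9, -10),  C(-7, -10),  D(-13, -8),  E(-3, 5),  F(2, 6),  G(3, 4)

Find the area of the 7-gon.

Apply Gauss's area formula: 2A = Σ (x_i·y_{i+1} − x_{i+1}·y_i), indices taken mod 7.
Σ = (-149) + (-160) + (-74) + (-89) + (-28) + (-10) + (-53) = -563
Area = |Σ|/2 = 281.5.

281.5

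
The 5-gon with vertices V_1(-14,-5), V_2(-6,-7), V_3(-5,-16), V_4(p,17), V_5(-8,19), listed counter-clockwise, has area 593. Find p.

The doubled signed area Σ (x_i y_{i+1} − x_{i+1} y_i) is linear in p.
With p=0 it equals 486; the coefficient of p is 35 (from the two edges through V_4).
So 35·p + 486 = 2·593 = 1186 ⇒ p = 20.

20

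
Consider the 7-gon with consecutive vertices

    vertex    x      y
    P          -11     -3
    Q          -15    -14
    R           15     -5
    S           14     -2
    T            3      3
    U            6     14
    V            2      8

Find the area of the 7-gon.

304

Apply the shoelace (surveyor's) formula: 2A = Σ (x_i·y_{i+1} − x_{i+1}·y_i), indices taken mod 7.
Σ = (109) + (285) + (40) + (48) + (24) + (20) + (82) = 608
Area = |Σ|/2 = 304.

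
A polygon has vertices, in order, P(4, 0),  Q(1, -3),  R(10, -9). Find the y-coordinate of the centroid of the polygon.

Apply Gauss's area formula. First the cross-terms c_i = x_i·y_{i+1} − x_{i+1}·y_i:
  -12, 21, 36  ⇒  2A = 45, A = 22.5.
Then Σ (y_i + y_{i+1})·c_i = -540, so ȳ = -540 / (6·22.5) = -4.

-4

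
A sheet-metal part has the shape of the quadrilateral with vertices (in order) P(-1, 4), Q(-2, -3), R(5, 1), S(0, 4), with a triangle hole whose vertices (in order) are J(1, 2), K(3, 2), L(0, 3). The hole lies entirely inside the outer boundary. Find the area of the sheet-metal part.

Outer boundary:
Σ = (11) + (13) + (20) + (4) = 48
Area = |Σ|/2 = 24.
Hole:
Apply the shoelace formula: 2A = Σ (x_i·y_{i+1} − x_{i+1}·y_i), indices taken mod 3.
Σ = (-4) + (9) + (-3) = 2
Area = |Σ|/2 = 1.
Net area = 24 − 1 = 23.

23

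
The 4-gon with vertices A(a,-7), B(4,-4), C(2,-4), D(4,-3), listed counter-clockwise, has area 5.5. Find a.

Write out the shoelace sum; only the two edges meeting at A involve a:
2·Area = [(4·(-7) − a·(-3)) + (a·(-4) − 4·(-7))] + 2
       = -1·a + 2 = 11
⇒ a = -9.

-9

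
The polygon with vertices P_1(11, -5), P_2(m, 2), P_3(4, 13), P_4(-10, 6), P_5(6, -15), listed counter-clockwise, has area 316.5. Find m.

The doubled signed area Σ (x_i y_{i+1} − x_{i+1} y_i) is linear in m.
With m=0 it equals 417; the coefficient of m is 18 (from the two edges through P_2).
So 18·m + 417 = 2·316.5 = 633 ⇒ m = 12.

12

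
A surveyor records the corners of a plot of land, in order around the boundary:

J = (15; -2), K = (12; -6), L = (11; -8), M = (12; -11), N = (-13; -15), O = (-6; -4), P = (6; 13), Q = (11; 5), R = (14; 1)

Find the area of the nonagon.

Apply the shoelace (surveyor's) formula: 2A = Σ (x_i·y_{i+1} − x_{i+1}·y_i), indices taken mod 9.
J→K: (15)(-6) − (12)(-2) = -66
K→L: (12)(-8) − (11)(-6) = -30
L→M: (11)(-11) − (12)(-8) = -25
M→N: (12)(-15) − (-13)(-11) = -323
N→O: (-13)(-4) − (-6)(-15) = -38
O→P: (-6)(13) − (6)(-4) = -54
P→Q: (6)(5) − (11)(13) = -113
Q→R: (11)(1) − (14)(5) = -59
R→J: (14)(-2) − (15)(1) = -43
Σ = -751
Area = |Σ|/2 = 375.5.

375.5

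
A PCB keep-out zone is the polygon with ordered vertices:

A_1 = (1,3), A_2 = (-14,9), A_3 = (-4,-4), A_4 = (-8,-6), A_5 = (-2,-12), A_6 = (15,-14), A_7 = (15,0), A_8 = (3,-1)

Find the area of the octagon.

A_1→A_2: (1)(9) − (-14)(3) = 51
A_2→A_3: (-14)(-4) − (-4)(9) = 92
A_3→A_4: (-4)(-6) − (-8)(-4) = -8
A_4→A_5: (-8)(-12) − (-2)(-6) = 84
A_5→A_6: (-2)(-14) − (15)(-12) = 208
A_6→A_7: (15)(0) − (15)(-14) = 210
A_7→A_8: (15)(-1) − (3)(0) = -15
A_8→A_1: (3)(3) − (1)(-1) = 10
Σ = 632
Area = |Σ|/2 = 316.

316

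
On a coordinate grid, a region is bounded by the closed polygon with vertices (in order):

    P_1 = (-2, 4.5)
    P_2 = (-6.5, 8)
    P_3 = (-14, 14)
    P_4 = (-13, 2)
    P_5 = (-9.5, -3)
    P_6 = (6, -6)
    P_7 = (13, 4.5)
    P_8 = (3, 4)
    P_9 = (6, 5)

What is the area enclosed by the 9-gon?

Σ = (13.25) + (21) + (154) + (58) + (75) + (105) + (38.5) + (-9) + (37) = 492.75
Area = |Σ|/2 = 246.375.

246.375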